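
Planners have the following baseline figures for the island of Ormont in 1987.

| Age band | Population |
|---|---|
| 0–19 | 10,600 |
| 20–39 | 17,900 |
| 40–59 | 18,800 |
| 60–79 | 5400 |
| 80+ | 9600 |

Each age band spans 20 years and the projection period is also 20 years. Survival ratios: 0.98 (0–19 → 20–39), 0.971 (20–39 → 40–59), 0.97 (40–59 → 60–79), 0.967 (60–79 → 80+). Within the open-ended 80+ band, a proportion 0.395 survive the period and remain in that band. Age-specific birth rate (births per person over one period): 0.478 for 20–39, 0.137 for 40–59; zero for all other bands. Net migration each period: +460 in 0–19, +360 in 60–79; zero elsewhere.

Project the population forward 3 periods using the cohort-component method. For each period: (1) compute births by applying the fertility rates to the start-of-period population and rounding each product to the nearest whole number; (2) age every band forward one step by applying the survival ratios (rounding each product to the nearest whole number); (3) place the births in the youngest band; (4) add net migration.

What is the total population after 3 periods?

Period 1:
Births: 17900 × 0.478 = 8556, 18800 × 0.137 = 2576 — total 11132
20–39: 10600 × 0.98 = 10388
40–59: 17900 × 0.971 = 17381
60–79: 18800 × 0.97 = 18236
80+: 5400 × 0.967 + 9600 × 0.395 = 5222 + 3792 = 9014
Net migration: 0–19 + 460 → 11592; 60–79 + 360 → 18596
End of period: [11592, 10388, 17381, 18596, 9014]
Period 2:
Births: 10388 × 0.478 = 4965, 17381 × 0.137 = 2381 — total 7346
20–39: 11592 × 0.98 = 11360
40–59: 10388 × 0.971 = 10087
60–79: 17381 × 0.97 = 16860
80+: 18596 × 0.967 + 9014 × 0.395 = 17982 + 3561 = 21543
Net migration: 0–19 + 460 → 7806; 60–79 + 360 → 17220
End of period: [7806, 11360, 10087, 17220, 21543]
Period 3:
Births: 11360 × 0.478 = 5430, 10087 × 0.137 = 1382 — total 6812
20–39: 7806 × 0.98 = 7650
40–59: 11360 × 0.971 = 11031
60–79: 10087 × 0.97 = 9784
80+: 17220 × 0.967 + 21543 × 0.395 = 16652 + 8509 = 25161
Net migration: 0–19 + 460 → 7272; 60–79 + 360 → 10144
End of period: [7272, 7650, 11031, 10144, 25161]
Total after period 3: 7272 + 7650 + 11031 + 10144 + 25161 = 61258

61258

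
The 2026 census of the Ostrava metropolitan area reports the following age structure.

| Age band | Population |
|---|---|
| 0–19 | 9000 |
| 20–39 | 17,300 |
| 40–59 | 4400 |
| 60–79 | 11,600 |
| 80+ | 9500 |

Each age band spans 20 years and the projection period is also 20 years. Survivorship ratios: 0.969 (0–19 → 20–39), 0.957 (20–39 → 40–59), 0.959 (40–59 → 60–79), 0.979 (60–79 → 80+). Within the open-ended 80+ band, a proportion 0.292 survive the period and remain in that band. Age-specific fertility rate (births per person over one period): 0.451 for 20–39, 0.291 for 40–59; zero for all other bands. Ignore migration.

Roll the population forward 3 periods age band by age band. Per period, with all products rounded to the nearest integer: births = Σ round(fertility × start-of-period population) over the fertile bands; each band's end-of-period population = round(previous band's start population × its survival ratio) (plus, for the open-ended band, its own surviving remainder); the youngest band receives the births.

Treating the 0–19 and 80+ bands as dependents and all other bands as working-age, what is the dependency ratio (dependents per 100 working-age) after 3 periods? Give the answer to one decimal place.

97.8

After projecting period 1:
Births: 17300 × 0.451 = 7802, 4400 × 0.291 = 1280 ⇒ total 9082
20–39: 9000 × 0.969 = 8721
40–59: 17300 × 0.957 = 16556
60–79: 4400 × 0.959 = 4220
80+: 11600 × 0.979 + 9500 × 0.292 = 11356 + 2774 = 14130
→ [9082, 8721, 16556, 4220, 14130]
After projecting period 2:
Births: 8721 × 0.451 = 3933, 16556 × 0.291 = 4818 ⇒ total 8751
20–39: 9082 × 0.969 = 8800
40–59: 8721 × 0.957 = 8346
60–79: 16556 × 0.959 = 15877
80+: 4220 × 0.979 + 14130 × 0.292 = 4131 + 4126 = 8257
→ [8751, 8800, 8346, 15877, 8257]
After projecting period 3:
Births: 8800 × 0.451 = 3969, 8346 × 0.291 = 2429 ⇒ total 6398
20–39: 8751 × 0.969 = 8480
40–59: 8800 × 0.957 = 8422
60–79: 8346 × 0.959 = 8004
80+: 15877 × 0.979 + 8257 × 0.292 = 15544 + 2411 = 17955
→ [6398, 8480, 8422, 8004, 17955]
Dependents (band 0–19 + band 80+) = 6398 + 17955 = 24353; working-age = 24906; ratio = 24353/24906 × 100 = 97.8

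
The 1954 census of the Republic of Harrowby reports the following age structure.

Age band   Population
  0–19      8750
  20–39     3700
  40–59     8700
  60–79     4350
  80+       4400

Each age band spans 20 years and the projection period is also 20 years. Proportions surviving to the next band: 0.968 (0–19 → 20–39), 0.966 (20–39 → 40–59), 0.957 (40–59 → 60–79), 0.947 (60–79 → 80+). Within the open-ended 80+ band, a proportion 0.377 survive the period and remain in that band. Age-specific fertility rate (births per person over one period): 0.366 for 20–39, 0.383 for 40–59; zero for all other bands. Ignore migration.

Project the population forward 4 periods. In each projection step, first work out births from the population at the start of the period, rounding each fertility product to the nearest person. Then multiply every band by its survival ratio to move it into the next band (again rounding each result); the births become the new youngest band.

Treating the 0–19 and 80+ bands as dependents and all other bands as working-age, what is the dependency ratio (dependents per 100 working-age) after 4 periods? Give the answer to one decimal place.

Numbering the bands 1..5 from youngest to oldest:
[period 1]
Births: 3700 × 0.366 = 1354 ; 8700 × 0.383 = 3332 → 4686
Band 2: 8750 × 0.968 = 8470
Band 3: 3700 × 0.966 = 3574
Band 4: 8700 × 0.957 = 8326
Band 5: 4350 × 0.947 + 4400 × 0.377 = 4119 + 1659 = 5778
End of period: [4686, 8470, 3574, 8326, 5778]
[period 2]
Births: 8470 × 0.366 = 3100 ; 3574 × 0.383 = 1369 → 4469
Band 2: 4686 × 0.968 = 4536
Band 3: 8470 × 0.966 = 8182
Band 4: 3574 × 0.957 = 3420
Band 5: 8326 × 0.947 + 5778 × 0.377 = 7885 + 2178 = 10063
End of period: [4469, 4536, 8182, 3420, 10063]
[period 3]
Births: 4536 × 0.366 = 1660 ; 8182 × 0.383 = 3134 → 4794
Band 2: 4469 × 0.968 = 4326
Band 3: 4536 × 0.966 = 4382
Band 4: 8182 × 0.957 = 7830
Band 5: 3420 × 0.947 + 10063 × 0.377 = 3239 + 3794 = 7033
End of period: [4794, 4326, 4382, 7830, 7033]
[period 4]
Births: 4326 × 0.366 = 1583 ; 4382 × 0.383 = 1678 → 3261
Band 2: 4794 × 0.968 = 4641
Band 3: 4326 × 0.966 = 4179
Band 4: 4382 × 0.957 = 4194
Band 5: 7830 × 0.947 + 7033 × 0.377 = 7415 + 2651 = 10066
End of period: [3261, 4641, 4179, 4194, 10066]
Dependents (band 0–19 + band 80+) = 3261 + 10066 = 13327; working-age = 13014; ratio = 13327/13014 × 100 = 102.4

102.4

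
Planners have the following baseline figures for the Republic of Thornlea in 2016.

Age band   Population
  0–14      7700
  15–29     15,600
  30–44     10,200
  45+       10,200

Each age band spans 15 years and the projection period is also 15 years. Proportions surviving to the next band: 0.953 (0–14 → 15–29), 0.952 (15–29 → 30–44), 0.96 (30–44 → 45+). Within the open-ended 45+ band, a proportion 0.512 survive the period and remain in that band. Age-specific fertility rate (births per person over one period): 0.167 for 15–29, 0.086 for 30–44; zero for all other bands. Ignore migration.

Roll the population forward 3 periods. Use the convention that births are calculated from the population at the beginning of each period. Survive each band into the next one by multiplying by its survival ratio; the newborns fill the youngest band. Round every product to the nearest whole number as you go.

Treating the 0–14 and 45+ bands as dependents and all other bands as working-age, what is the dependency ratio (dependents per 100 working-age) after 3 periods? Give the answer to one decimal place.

344.5

Numbering the bands 1..4 from youngest to oldest:
Period 1.
Births: 15600 × 0.167 = 2605 ; 10200 × 0.086 = 877 ⇒ total 3482
Band 2: 7700 × 0.953 = 7338
Band 3: 15600 × 0.952 = 14851
Band 4: 10200 × 0.96 + 10200 × 0.512 = 9792 + 5222 = 15014
→ [3482, 7338, 14851, 15014]
Period 2.
Births: 7338 × 0.167 = 1225 ; 14851 × 0.086 = 1277 ⇒ total 2502
Band 2: 3482 × 0.953 = 3318
Band 3: 7338 × 0.952 = 6986
Band 4: 14851 × 0.96 + 15014 × 0.512 = 14257 + 7687 = 21944
→ [2502, 3318, 6986, 21944]
Period 3.
Births: 3318 × 0.167 = 554 ; 6986 × 0.086 = 601 ⇒ total 1155
Band 2: 2502 × 0.953 = 2384
Band 3: 3318 × 0.952 = 3159
Band 4: 6986 × 0.96 + 21944 × 0.512 = 6707 + 11235 = 17942
→ [1155, 2384, 3159, 17942]
Dependents (band 0–14 + band 45+) = 1155 + 17942 = 19097; working-age = 5543; ratio = 19097/5543 × 100 = 344.5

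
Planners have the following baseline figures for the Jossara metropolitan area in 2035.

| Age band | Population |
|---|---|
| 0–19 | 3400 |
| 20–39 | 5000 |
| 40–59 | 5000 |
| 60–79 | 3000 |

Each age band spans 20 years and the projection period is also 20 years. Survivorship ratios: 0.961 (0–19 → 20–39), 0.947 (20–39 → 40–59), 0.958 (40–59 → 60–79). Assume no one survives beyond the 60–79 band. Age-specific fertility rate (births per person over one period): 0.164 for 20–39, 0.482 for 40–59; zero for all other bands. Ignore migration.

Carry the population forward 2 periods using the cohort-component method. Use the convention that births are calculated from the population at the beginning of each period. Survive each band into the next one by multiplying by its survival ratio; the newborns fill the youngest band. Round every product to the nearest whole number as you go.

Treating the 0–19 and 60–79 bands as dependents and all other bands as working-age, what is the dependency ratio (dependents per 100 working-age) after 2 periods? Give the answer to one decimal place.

118.7

Period 1.
Births: 5000 × 0.164 = 820, 5000 × 0.482 = 2410 → total 3230
20–39: 3400 × 0.961 = 3267
40–59: 5000 × 0.947 = 4735
60–79: 5000 × 0.958 = 4790
End of period: [3230, 3267, 4735, 4790]
Period 2.
Births: 3267 × 0.164 = 536, 4735 × 0.482 = 2282 → total 2818
20–39: 3230 × 0.961 = 3104
40–59: 3267 × 0.947 = 3094
60–79: 4735 × 0.958 = 4536
End of period: [2818, 3104, 3094, 4536]
Dependents (band 0–19 + band 60–79) = 2818 + 4536 = 7354; working-age = 6198; ratio = 7354/6198 × 100 = 118.7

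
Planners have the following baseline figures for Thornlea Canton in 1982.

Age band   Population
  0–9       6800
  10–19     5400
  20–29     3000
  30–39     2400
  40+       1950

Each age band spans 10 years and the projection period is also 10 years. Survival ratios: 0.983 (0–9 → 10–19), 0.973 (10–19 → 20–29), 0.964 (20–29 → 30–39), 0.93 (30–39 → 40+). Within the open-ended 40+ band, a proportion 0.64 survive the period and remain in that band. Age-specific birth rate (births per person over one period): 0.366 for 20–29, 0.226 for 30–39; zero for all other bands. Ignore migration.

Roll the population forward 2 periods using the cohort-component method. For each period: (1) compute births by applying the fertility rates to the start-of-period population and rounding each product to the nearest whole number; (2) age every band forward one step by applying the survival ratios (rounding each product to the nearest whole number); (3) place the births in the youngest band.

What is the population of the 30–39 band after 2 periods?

5065

Call the groups 1 to 5, youngest first.
Period 1.
Births: 3000 * 0.366 = 1098 ; 2400 * 0.226 = 542 ⇒ total 1640
Group 2: 6800 * 0.983 = 6684
Group 3: 5400 * 0.973 = 5254
Group 4: 3000 * 0.964 = 2892
Group 5: 2400 * 0.93 + 1950 * 0.64 = 2232 + 1248 = 3480
→ [1640, 6684, 5254, 2892, 3480]
Period 2.
Births: 5254 * 0.366 = 1923 ; 2892 * 0.226 = 654 ⇒ total 2577
Group 2: 1640 * 0.983 = 1612
Group 3: 6684 * 0.973 = 6504
Group 4: 5254 * 0.964 = 5065
Group 5: 2892 * 0.93 + 3480 * 0.64 = 2690 + 2227 = 4917
→ [2577, 1612, 6504, 5065, 4917]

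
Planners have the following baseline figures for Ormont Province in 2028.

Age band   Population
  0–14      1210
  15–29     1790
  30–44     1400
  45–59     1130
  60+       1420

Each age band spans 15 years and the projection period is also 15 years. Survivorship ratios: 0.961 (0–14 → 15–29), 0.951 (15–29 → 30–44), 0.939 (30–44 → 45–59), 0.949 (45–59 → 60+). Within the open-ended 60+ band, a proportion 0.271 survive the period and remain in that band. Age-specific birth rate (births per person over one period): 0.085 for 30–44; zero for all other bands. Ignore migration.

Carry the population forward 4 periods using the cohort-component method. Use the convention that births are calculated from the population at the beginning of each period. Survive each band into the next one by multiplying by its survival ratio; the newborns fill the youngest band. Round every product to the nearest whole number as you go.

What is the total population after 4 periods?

1850

(Groups numbered youngest = 1 to oldest = 5.)
Period 1.
Births: 1400 * 0.085 = 119
Group 2: 1210 * 0.961 = 1163
Group 3: 1790 * 0.951 = 1702
Group 4: 1400 * 0.939 = 1315
Group 5: 1130 * 0.949 + 1420 * 0.271 = 1072 + 385 = 1457
Giving 119 / 1163 / 1702 / 1315 / 1457.
Period 2.
Births: 1702 * 0.085 = 145
Group 2: 119 * 0.961 = 114
Group 3: 1163 * 0.951 = 1106
Group 4: 1702 * 0.939 = 1598
Group 5: 1315 * 0.949 + 1457 * 0.271 = 1248 + 395 = 1643
Giving 145 / 114 / 1106 / 1598 / 1643.
Period 3.
Births: 1106 * 0.085 = 94
Group 2: 145 * 0.961 = 139
Group 3: 114 * 0.951 = 108
Group 4: 1106 * 0.939 = 1039
Group 5: 1598 * 0.949 + 1643 * 0.271 = 1517 + 445 = 1962
Giving 94 / 139 / 108 / 1039 / 1962.
Period 4.
Births: 108 * 0.085 = 9
Group 2: 94 * 0.961 = 90
Group 3: 139 * 0.951 = 132
Group 4: 108 * 0.939 = 101
Group 5: 1039 * 0.949 + 1962 * 0.271 = 986 + 532 = 1518
Giving 9 / 90 / 132 / 101 / 1518.
Total after period 4: 9 + 90 + 132 + 101 + 1518 = 1850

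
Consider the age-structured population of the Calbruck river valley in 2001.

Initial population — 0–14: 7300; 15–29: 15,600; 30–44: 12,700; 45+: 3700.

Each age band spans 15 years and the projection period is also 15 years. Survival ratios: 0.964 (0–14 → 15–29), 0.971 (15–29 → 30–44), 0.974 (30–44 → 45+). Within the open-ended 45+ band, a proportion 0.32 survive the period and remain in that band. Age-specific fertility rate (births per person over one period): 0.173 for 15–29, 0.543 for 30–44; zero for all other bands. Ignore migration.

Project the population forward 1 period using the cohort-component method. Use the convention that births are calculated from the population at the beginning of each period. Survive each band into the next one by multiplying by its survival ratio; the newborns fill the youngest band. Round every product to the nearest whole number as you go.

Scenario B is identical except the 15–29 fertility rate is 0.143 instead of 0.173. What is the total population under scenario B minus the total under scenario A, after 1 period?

-468

Numbering the bands 1..4 from youngest to oldest:
Period 1.
Births: 15600 * 0.173 = 2699 ; 12700 * 0.543 = 6896 — total 9595
Band 2: 7300 * 0.964 = 7037
Band 3: 15600 * 0.971 = 15148
Band 4: 12700 * 0.974 + 3700 * 0.32 = 12370 + 1184 = 13554
End of period: [9595, 7037, 15148, 13554]
Scenario A total after 1 period: 45334
Scenario B projection —
Period 1.
Births: 15600 * 0.143 = 2231 ; 12700 * 0.543 = 6896 — total 9127
Band 2: 7300 * 0.964 = 7037
Band 3: 15600 * 0.971 = 15148
Band 4: 12700 * 0.974 + 3700 * 0.32 = 12370 + 1184 = 13554
End of period: [9127, 7037, 15148, 13554]
Scenario B total after 1 period: 44866
Difference B − A = 44866 − 45334 = -468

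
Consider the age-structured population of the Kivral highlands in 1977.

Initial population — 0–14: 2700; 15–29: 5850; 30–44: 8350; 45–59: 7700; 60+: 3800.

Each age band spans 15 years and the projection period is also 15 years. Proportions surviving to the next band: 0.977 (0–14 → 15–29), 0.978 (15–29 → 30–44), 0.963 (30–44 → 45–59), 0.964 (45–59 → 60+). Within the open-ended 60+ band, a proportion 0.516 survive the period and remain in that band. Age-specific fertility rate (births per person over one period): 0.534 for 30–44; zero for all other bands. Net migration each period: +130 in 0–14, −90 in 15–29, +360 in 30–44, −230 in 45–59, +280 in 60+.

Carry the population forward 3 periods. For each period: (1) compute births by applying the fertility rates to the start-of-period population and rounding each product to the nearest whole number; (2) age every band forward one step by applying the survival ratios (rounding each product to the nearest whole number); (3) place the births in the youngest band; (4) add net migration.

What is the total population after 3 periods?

24340

Period 1:
Births: 8350 × 0.534 = 4459
15–29: 2700 × 0.977 = 2638
30–44: 5850 × 0.978 = 5721
45–59: 8350 × 0.963 = 8041
60+: 7700 × 0.964 + 3800 × 0.516 = 7423 + 1961 = 9384
Net migration: 0–14 + 130 → 4589; 15–29 − 90 → 2548; 30–44 + 360 → 6081; 45–59 − 230 → 7811; 60+ + 280 → 9664
Giving 4589 / 2548 / 6081 / 7811 / 9664.
Period 2:
Births: 6081 × 0.534 = 3247
15–29: 4589 × 0.977 = 4483
30–44: 2548 × 0.978 = 2492
45–59: 6081 × 0.963 = 5856
60+: 7811 × 0.964 + 9664 × 0.516 = 7530 + 4987 = 12517
Net migration: 0–14 + 130 → 3377; 15–29 − 90 → 4393; 30–44 + 360 → 2852; 45–59 − 230 → 5626; 60+ + 280 → 12797
Giving 3377 / 4393 / 2852 / 5626 / 12797.
Period 3:
Births: 2852 × 0.534 = 1523
15–29: 3377 × 0.977 = 3299
30–44: 4393 × 0.978 = 4296
45–59: 2852 × 0.963 = 2746
60+: 5626 × 0.964 + 12797 × 0.516 = 5423 + 6603 = 12026
Net migration: 0–14 + 130 → 1653; 15–29 − 90 → 3209; 30–44 + 360 → 4656; 45–59 − 230 → 2516; 60+ + 280 → 12306
Giving 1653 / 3209 / 4656 / 2516 / 12306.
Total after period 3: 1653 + 3209 + 4656 + 2516 + 12306 = 24340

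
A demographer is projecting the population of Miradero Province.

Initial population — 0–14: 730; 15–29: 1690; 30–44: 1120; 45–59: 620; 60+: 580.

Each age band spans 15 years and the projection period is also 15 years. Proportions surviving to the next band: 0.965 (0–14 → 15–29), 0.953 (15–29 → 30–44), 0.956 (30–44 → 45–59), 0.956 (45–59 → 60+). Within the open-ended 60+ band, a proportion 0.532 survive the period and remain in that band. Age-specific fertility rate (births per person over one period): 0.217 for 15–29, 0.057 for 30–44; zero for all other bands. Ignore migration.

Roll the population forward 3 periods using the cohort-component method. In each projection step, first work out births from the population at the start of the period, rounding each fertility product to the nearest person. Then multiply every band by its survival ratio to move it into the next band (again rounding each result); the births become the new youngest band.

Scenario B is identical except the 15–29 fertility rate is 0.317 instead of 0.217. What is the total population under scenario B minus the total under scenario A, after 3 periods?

Numbering the bands 1..5 from youngest to oldest:
— Period 1 —
Births: 1690 * 0.217 = 367  |  1120 * 0.057 = 64 → 431
Band 2: 730 * 0.965 = 704
Band 3: 1690 * 0.953 = 1611
Band 4: 1120 * 0.956 = 1071
Band 5: 620 * 0.956 + 580 * 0.532 = 593 + 309 = 902
→ [431, 704, 1611, 1071, 902]
— Period 2 —
Births: 704 * 0.217 = 153  |  1611 * 0.057 = 92 → 245
Band 2: 431 * 0.965 = 416
Band 3: 704 * 0.953 = 671
Band 4: 1611 * 0.956 = 1540
Band 5: 1071 * 0.956 + 902 * 0.532 = 1024 + 480 = 1504
→ [245, 416, 671, 1540, 1504]
— Period 3 —
Births: 416 * 0.217 = 90  |  671 * 0.057 = 38 → 128
Band 2: 245 * 0.965 = 236
Band 3: 416 * 0.953 = 396
Band 4: 671 * 0.956 = 641
Band 5: 1540 * 0.956 + 1504 * 0.532 = 1472 + 800 = 2272
→ [128, 236, 396, 641, 2272]
Scenario A total after 3 periods: 3673
Scenario B projection —
— Period 1 —
Births: 1690 * 0.317 = 536  |  1120 * 0.057 = 64 → 600
Band 2: 730 * 0.965 = 704
Band 3: 1690 * 0.953 = 1611
Band 4: 1120 * 0.956 = 1071
Band 5: 620 * 0.956 + 580 * 0.532 = 593 + 309 = 902
→ [600, 704, 1611, 1071, 902]
— Period 2 —
Births: 704 * 0.317 = 223  |  1611 * 0.057 = 92 → 315
Band 2: 600 * 0.965 = 579
Band 3: 704 * 0.953 = 671
Band 4: 1611 * 0.956 = 1540
Band 5: 1071 * 0.956 + 902 * 0.532 = 1024 + 480 = 1504
→ [315, 579, 671, 1540, 1504]
— Period 3 —
Births: 579 * 0.317 = 184  |  671 * 0.057 = 38 → 222
Band 2: 315 * 0.965 = 304
Band 3: 579 * 0.953 = 552
Band 4: 671 * 0.956 = 641
Band 5: 1540 * 0.956 + 1504 * 0.532 = 1472 + 800 = 2272
→ [222, 304, 552, 641, 2272]
Scenario B total after 3 periods: 3991
Difference B − A = 3991 − 3673 = 318

318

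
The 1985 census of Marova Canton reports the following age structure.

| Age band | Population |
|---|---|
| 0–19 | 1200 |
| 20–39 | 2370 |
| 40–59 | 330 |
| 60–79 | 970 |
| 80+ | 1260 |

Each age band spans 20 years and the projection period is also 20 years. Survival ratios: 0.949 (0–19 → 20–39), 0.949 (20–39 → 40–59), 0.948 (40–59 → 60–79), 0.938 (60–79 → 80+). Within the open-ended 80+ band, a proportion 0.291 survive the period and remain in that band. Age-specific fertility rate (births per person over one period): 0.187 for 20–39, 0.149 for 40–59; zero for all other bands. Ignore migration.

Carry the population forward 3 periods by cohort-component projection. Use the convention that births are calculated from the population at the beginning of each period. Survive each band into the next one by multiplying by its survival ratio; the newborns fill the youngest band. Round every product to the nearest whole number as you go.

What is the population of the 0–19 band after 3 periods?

Numbering the groups 1..5 from youngest to oldest:
After projecting period 1:
Births: 2370 × 0.187 = 443, 330 × 0.149 = 49 — total 492
Group 2: 1200 × 0.949 = 1139
Group 3: 2370 × 0.949 = 2249
Group 4: 330 × 0.948 = 313
Group 5: 970 × 0.938 + 1260 × 0.291 = 910 + 367 = 1277
→ [492, 1139, 2249, 313, 1277]
After projecting period 2:
Births: 1139 × 0.187 = 213, 2249 × 0.149 = 335 — total 548
Group 2: 492 × 0.949 = 467
Group 3: 1139 × 0.949 = 1081
Group 4: 2249 × 0.948 = 2132
Group 5: 313 × 0.938 + 1277 × 0.291 = 294 + 372 = 666
→ [548, 467, 1081, 2132, 666]
After projecting period 3:
Births: 467 × 0.187 = 87, 1081 × 0.149 = 161 — total 248
Group 2: 548 × 0.949 = 520
Group 3: 467 × 0.949 = 443
Group 4: 1081 × 0.948 = 1025
Group 5: 2132 × 0.938 + 666 × 0.291 = 2000 + 194 = 2194
→ [248, 520, 443, 1025, 2194]

248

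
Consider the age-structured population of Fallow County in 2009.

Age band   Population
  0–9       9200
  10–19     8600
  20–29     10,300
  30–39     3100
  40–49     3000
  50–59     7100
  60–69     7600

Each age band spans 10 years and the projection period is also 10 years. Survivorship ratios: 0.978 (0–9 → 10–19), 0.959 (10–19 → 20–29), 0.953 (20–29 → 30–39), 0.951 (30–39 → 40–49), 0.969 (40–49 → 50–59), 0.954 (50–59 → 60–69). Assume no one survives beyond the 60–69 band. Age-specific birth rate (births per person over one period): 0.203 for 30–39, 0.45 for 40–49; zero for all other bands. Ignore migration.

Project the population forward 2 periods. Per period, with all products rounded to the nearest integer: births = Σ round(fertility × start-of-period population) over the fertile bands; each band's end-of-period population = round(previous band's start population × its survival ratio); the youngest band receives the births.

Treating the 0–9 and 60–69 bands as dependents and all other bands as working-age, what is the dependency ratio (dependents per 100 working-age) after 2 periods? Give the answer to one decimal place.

19.9

Let group 1 be 0–9 through group 7 = 60–69.
After projecting period 1:
Births: 3100 × 0.203 = 629  |  3000 × 0.45 = 1350 → 1979
Group 2: 9200 × 0.978 = 8998
Group 3: 8600 × 0.959 = 8247
Group 4: 10300 × 0.953 = 9816
Group 5: 3100 × 0.951 = 2948
Group 6: 3000 × 0.969 = 2907
Group 7: 7100 × 0.954 = 6773
End of period: [1979, 8998, 8247, 9816, 2948, 2907, 6773]
After projecting period 2:
Births: 9816 × 0.203 = 1993  |  2948 × 0.45 = 1327 → 3320
Group 2: 1979 × 0.978 = 1935
Group 3: 8998 × 0.959 = 8629
Group 4: 8247 × 0.953 = 7859
Group 5: 9816 × 0.951 = 9335
Group 6: 2948 × 0.969 = 2857
Group 7: 2907 × 0.954 = 2773
End of period: [3320, 1935, 8629, 7859, 9335, 2857, 2773]
Dependents (band 0–9 + band 60–69) = 3320 + 2773 = 6093; working-age = 30615; ratio = 6093/30615 × 100 = 19.9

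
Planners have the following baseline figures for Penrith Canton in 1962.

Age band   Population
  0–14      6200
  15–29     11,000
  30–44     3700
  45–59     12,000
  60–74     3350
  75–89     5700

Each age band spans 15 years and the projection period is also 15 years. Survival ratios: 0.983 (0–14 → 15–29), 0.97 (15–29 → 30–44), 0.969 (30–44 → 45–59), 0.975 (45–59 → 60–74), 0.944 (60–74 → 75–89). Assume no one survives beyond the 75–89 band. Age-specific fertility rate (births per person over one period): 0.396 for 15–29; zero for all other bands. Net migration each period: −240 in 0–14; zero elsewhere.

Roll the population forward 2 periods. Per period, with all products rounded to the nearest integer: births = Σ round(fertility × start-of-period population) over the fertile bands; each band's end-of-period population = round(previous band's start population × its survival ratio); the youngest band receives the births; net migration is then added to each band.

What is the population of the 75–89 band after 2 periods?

— Period 1 —
Births: 11000 × 0.396 = 4356
15–29: 6200 × 0.983 = 6095
30–44: 11000 × 0.97 = 10670
45–59: 3700 × 0.969 = 3585
60–74: 12000 × 0.975 = 11700
75–89: 3350 × 0.944 = 3162
Net migration: 0–14 − 240 → 4116
End of period: [4116, 6095, 10670, 3585, 11700, 3162]
— Period 2 —
Births: 6095 × 0.396 = 2414
15–29: 4116 × 0.983 = 4046
30–44: 6095 × 0.97 = 5912
45–59: 10670 × 0.969 = 10339
60–74: 3585 × 0.975 = 3495
75–89: 11700 × 0.944 = 11045
Net migration: 0–14 − 240 → 2174
End of period: [2174, 4046, 5912, 10339, 3495, 11045]

11045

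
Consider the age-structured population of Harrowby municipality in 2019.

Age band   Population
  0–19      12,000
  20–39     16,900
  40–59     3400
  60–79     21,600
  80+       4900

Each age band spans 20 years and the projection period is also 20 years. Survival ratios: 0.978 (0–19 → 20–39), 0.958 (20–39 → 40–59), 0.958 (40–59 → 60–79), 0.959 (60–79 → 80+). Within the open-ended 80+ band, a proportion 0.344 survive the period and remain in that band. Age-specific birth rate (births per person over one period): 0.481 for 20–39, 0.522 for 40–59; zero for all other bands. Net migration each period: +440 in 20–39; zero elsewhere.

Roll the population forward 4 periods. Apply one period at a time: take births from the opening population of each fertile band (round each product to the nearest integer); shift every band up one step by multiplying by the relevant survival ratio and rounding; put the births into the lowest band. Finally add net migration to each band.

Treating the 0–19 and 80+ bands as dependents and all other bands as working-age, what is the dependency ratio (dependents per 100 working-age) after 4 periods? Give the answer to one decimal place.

— Period 1 —
Births: 16900 × 0.481 = 8129 ; 3400 × 0.522 = 1775 → total 9904
20–39: 12000 × 0.978 = 11736
40–59: 16900 × 0.958 = 16190
60–79: 3400 × 0.958 = 3257
80+: 21600 × 0.959 + 4900 × 0.344 = 20714 + 1686 = 22400
Net migration: 20–39 + 440 → 12176
End of period: [9904, 12176, 16190, 3257, 22400]
— Period 2 —
Births: 12176 × 0.481 = 5857 ; 16190 × 0.522 = 8451 → total 14308
20–39: 9904 × 0.978 = 9686
40–59: 12176 × 0.958 = 11665
60–79: 16190 × 0.958 = 15510
80+: 3257 × 0.959 + 22400 × 0.344 = 3123 + 7706 = 10829
Net migration: 20–39 + 440 → 10126
End of period: [14308, 10126, 11665, 15510, 10829]
— Period 3 —
Births: 10126 × 0.481 = 4871 ; 11665 × 0.522 = 6089 → total 10960
20–39: 14308 × 0.978 = 13993
40–59: 10126 × 0.958 = 9701
60–79: 11665 × 0.958 = 11175
80+: 15510 × 0.959 + 10829 × 0.344 = 14874 + 3725 = 18599
Net migration: 20–39 + 440 → 14433
End of period: [10960, 14433, 9701, 11175, 18599]
— Period 4 —
Births: 14433 × 0.481 = 6942 ; 9701 × 0.522 = 5064 → total 12006
20–39: 10960 × 0.978 = 10719
40–59: 14433 × 0.958 = 13827
60–79: 9701 × 0.958 = 9294
80+: 11175 × 0.959 + 18599 × 0.344 = 10717 + 6398 = 17115
Net migration: 20–39 + 440 → 11159
End of period: [12006, 11159, 13827, 9294, 17115]
Dependents (band 0–19 + band 80+) = 12006 + 17115 = 29121; working-age = 34280; ratio = 29121/34280 × 100 = 85.0

85.0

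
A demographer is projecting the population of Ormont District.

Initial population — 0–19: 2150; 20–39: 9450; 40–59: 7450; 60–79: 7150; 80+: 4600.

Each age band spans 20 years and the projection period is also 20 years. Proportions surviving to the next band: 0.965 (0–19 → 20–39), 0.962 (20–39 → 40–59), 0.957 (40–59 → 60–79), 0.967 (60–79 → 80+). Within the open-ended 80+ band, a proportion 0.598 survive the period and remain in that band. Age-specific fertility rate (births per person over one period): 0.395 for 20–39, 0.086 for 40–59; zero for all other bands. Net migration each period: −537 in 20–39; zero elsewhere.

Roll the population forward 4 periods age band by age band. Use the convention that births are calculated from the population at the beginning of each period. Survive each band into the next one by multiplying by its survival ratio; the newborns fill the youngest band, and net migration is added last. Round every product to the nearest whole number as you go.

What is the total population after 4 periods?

16711

(Bands numbered youngest = 1 to oldest = 5.)
After projecting period 1:
Births: 9450 * 0.395 = 3733, 7450 * 0.086 = 641 ⇒ total 4374
Band 2: 2150 * 0.965 = 2075
Band 3: 9450 * 0.962 = 9091
Band 4: 7450 * 0.957 = 7130
Band 5: 7150 * 0.967 + 4600 * 0.598 = 6914 + 2751 = 9665
Net migration: Band 2 − 537 → 1538
Giving 4374 / 1538 / 9091 / 7130 / 9665.
After projecting period 2:
Births: 1538 * 0.395 = 608, 9091 * 0.086 = 782 ⇒ total 1390
Band 2: 4374 * 0.965 = 4221
Band 3: 1538 * 0.962 = 1480
Band 4: 9091 * 0.957 = 8700
Band 5: 7130 * 0.967 + 9665 * 0.598 = 6895 + 5780 = 12675
Net migration: Band 2 − 537 → 3684
Giving 1390 / 3684 / 1480 / 8700 / 12675.
After projecting period 3:
Births: 3684 * 0.395 = 1455, 1480 * 0.086 = 127 ⇒ total 1582
Band 2: 1390 * 0.965 = 1341
Band 3: 3684 * 0.962 = 3544
Band 4: 1480 * 0.957 = 1416
Band 5: 8700 * 0.967 + 12675 * 0.598 = 8413 + 7580 = 15993
Net migration: Band 2 − 537 → 804
Giving 1582 / 804 / 3544 / 1416 / 15993.
After projecting period 4:
Births: 804 * 0.395 = 318, 3544 * 0.086 = 305 ⇒ total 623
Band 2: 1582 * 0.965 = 1527
Band 3: 804 * 0.962 = 773
Band 4: 3544 * 0.957 = 3392
Band 5: 1416 * 0.967 + 15993 * 0.598 = 1369 + 9564 = 10933
Net migration: Band 2 − 537 → 990
Giving 623 / 990 / 773 / 3392 / 10933.
Total after period 4: 623 + 990 + 773 + 3392 + 10933 = 16711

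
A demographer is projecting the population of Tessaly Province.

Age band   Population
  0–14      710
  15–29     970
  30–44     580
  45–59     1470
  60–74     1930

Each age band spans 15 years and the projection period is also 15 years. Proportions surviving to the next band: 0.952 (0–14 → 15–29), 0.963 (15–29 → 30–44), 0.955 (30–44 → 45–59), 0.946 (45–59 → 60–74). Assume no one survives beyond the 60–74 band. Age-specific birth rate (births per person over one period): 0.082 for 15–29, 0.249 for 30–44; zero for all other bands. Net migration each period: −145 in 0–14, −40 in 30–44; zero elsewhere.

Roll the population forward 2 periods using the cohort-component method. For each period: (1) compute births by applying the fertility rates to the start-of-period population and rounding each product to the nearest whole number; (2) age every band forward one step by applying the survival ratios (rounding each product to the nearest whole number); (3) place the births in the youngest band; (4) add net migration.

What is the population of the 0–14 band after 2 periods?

Numbering the bands 1..5 from youngest to oldest:
After projecting period 1:
Births: 970 × 0.082 = 80, 580 × 0.249 = 144 → total 224
Band 2: 710 × 0.952 = 676
Band 3: 970 × 0.963 = 934
Band 4: 580 × 0.955 = 554
Band 5: 1470 × 0.946 = 1391
Net migration: Band 1 − 145 → 79; Band 3 − 40 → 894
End of period: [79, 676, 894, 554, 1391]
After projecting period 2:
Births: 676 × 0.082 = 55, 894 × 0.249 = 223 → total 278
Band 2: 79 × 0.952 = 75
Band 3: 676 × 0.963 = 651
Band 4: 894 × 0.955 = 854
Band 5: 554 × 0.946 = 524
Net migration: Band 1 − 145 → 133; Band 3 − 40 → 611
End of period: [133, 75, 611, 854, 524]

133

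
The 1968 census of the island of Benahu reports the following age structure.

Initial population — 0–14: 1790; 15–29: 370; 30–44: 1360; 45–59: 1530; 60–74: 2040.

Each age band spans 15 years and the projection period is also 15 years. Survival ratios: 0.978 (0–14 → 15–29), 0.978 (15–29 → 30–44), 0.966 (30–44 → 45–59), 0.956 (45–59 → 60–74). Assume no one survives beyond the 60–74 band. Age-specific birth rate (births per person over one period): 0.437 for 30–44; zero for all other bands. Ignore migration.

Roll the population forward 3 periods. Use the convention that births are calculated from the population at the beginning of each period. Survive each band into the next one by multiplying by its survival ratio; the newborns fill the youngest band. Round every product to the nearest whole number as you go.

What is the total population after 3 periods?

Period 1:
Births: 1360 * 0.437 = 594
15–29: 1790 * 0.978 = 1751
30–44: 370 * 0.978 = 362
45–59: 1360 * 0.966 = 1314
60–74: 1530 * 0.956 = 1463
Population now: 0–14=594, 15–29=1751, 30–44=362, 45–59=1314, 60–74=1463
Period 2:
Births: 362 * 0.437 = 158
15–29: 594 * 0.978 = 581
30–44: 1751 * 0.978 = 1712
45–59: 362 * 0.966 = 350
60–74: 1314 * 0.956 = 1256
Population now: 0–14=158, 15–29=581, 30–44=1712, 45–59=350, 60–74=1256
Period 3:
Births: 1712 * 0.437 = 748
15–29: 158 * 0.978 = 155
30–44: 581 * 0.978 = 568
45–59: 1712 * 0.966 = 1654
60–74: 350 * 0.956 = 335
Population now: 0–14=748, 15–29=155, 30–44=568, 45–59=1654, 60–74=335
Total after period 3: 748 + 155 + 568 + 1654 + 335 = 3460

3460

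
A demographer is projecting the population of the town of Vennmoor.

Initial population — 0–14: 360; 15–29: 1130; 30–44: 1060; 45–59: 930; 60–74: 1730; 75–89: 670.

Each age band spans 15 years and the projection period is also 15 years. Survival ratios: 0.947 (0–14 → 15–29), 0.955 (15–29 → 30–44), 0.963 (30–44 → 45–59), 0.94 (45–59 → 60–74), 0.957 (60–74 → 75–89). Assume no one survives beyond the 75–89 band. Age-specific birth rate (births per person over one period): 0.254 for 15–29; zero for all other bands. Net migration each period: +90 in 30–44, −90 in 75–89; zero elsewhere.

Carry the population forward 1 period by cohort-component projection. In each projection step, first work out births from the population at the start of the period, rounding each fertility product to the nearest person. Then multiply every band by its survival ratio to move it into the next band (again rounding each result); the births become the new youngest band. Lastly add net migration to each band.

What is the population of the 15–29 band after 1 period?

341

Numbering the bands 1..6 from youngest to oldest:
[period 1]
Births: 1130 × 0.254 = 287
Band 2: 360 × 0.947 = 341
Band 3: 1130 × 0.955 = 1079
Band 4: 1060 × 0.963 = 1021
Band 5: 930 × 0.94 = 874
Band 6: 1730 × 0.957 = 1656
Net migration: Band 3 + 90 → 1169; Band 6 − 90 → 1566
Giving 287 / 341 / 1169 / 1021 / 874 / 1566.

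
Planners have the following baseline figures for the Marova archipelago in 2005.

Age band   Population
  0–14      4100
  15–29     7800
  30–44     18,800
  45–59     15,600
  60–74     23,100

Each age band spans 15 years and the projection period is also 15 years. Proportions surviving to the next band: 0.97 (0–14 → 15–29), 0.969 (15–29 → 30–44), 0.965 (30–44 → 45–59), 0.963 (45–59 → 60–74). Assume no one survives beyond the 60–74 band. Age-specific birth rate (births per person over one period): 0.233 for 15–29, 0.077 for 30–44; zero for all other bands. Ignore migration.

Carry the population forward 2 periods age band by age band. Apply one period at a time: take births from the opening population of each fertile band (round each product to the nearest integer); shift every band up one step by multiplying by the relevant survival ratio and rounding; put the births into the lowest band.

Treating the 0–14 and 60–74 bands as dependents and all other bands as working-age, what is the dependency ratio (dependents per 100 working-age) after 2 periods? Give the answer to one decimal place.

132.6

Call the bands 1 to 5, youngest first.
Period 1.
Births: 7800 × 0.233 = 1817  |  18800 × 0.077 = 1448 → 3265
Band 2: 4100 × 0.97 = 3977
Band 3: 7800 × 0.969 = 7558
Band 4: 18800 × 0.965 = 18142
Band 5: 15600 × 0.963 = 15023
→ [3265, 3977, 7558, 18142, 15023]
Period 2.
Births: 3977 × 0.233 = 927  |  7558 × 0.077 = 582 → 1509
Band 2: 3265 × 0.97 = 3167
Band 3: 3977 × 0.969 = 3854
Band 4: 7558 × 0.965 = 7293
Band 5: 18142 × 0.963 = 17471
→ [1509, 3167, 3854, 7293, 17471]
Dependents (band 0–14 + band 60–74) = 1509 + 17471 = 18980; working-age = 14314; ratio = 18980/14314 × 100 = 132.6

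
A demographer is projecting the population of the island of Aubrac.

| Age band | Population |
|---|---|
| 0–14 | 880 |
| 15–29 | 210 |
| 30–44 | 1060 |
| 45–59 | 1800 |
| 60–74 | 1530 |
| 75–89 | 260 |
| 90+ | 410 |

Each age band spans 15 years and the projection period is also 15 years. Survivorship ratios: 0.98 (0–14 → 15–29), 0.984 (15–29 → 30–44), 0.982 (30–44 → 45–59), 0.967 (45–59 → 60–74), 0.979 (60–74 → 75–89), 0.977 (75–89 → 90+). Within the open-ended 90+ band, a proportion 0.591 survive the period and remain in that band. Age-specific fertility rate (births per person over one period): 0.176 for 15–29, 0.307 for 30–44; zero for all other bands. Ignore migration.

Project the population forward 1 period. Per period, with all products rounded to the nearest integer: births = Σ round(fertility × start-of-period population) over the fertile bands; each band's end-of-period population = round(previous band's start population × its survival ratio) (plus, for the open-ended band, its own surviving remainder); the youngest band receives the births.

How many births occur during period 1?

Call the bands 1 to 7, youngest first.
— Period 1 —
Births: 210 * 0.176 = 37  |  1060 * 0.307 = 325 — total 362
Band 2: 880 * 0.98 = 862
Band 3: 210 * 0.984 = 207
Band 4: 1060 * 0.982 = 1041
Band 5: 1800 * 0.967 = 1741
Band 6: 1530 * 0.979 = 1498
Band 7: 260 * 0.977 + 410 * 0.591 = 254 + 242 = 496
End of period: [362, 862, 207, 1041, 1741, 1498, 496]

362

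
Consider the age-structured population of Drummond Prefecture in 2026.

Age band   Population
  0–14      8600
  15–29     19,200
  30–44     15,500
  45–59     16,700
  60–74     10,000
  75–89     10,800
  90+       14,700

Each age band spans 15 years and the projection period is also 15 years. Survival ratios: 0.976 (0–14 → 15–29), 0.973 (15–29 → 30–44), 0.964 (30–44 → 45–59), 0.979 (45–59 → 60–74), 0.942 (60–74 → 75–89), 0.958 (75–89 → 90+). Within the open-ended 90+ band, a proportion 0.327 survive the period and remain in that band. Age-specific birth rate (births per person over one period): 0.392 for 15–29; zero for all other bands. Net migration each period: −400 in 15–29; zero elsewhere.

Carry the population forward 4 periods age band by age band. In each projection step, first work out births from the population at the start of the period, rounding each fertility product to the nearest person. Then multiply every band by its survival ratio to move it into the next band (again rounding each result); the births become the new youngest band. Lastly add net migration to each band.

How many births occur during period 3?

2722

— Period 1 —
Births: 19200 × 0.392 = 7526
15–29: 8600 × 0.976 = 8394
30–44: 19200 × 0.973 = 18682
45–59: 15500 × 0.964 = 14942
60–74: 16700 × 0.979 = 16349
75–89: 10000 × 0.942 = 9420
90+: 10800 × 0.958 + 14700 × 0.327 = 10346 + 4807 = 15153
Net migration: 15–29 − 400 → 7994
End of period: [7526, 7994, 18682, 14942, 16349, 9420, 15153]
— Period 2 —
Births: 7994 × 0.392 = 3134
15–29: 7526 × 0.976 = 7345
30–44: 7994 × 0.973 = 7778
45–59: 18682 × 0.964 = 18009
60–74: 14942 × 0.979 = 14628
75–89: 16349 × 0.942 = 15401
90+: 9420 × 0.958 + 15153 × 0.327 = 9024 + 4955 = 13979
Net migration: 15–29 − 400 → 6945
End of period: [3134, 6945, 7778, 18009, 14628, 15401, 13979]
— Period 3 —
Births: 6945 × 0.392 = 2722
15–29: 3134 × 0.976 = 3059
30–44: 6945 × 0.973 = 6757
45–59: 7778 × 0.964 = 7498
60–74: 18009 × 0.979 = 17631
75–89: 14628 × 0.942 = 13780
90+: 15401 × 0.958 + 13979 × 0.327 = 14754 + 4571 = 19325
Net migration: 15–29 − 400 → 2659
End of period: [2722, 2659, 6757, 7498, 17631, 13780, 19325]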